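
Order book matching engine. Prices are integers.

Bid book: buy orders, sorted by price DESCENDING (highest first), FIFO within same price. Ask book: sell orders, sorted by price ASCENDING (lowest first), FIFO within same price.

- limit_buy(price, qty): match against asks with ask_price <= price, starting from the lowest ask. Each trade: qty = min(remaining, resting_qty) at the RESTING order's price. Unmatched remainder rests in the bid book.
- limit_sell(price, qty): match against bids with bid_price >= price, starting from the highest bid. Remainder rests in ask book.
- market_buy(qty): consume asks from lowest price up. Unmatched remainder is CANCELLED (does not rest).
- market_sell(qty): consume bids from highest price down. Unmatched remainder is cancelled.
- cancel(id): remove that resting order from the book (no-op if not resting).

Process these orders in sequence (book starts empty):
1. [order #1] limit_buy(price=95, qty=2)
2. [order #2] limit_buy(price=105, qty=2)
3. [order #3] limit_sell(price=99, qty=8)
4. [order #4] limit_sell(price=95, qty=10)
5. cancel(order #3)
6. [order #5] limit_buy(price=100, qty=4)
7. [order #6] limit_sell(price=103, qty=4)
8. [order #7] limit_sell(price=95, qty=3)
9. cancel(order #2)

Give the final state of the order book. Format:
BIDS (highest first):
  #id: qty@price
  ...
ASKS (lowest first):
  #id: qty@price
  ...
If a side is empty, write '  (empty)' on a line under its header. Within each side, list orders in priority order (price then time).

Answer: BIDS (highest first):
  (empty)
ASKS (lowest first):
  #4: 4@95
  #7: 3@95
  #6: 4@103

Derivation:
After op 1 [order #1] limit_buy(price=95, qty=2): fills=none; bids=[#1:2@95] asks=[-]
After op 2 [order #2] limit_buy(price=105, qty=2): fills=none; bids=[#2:2@105 #1:2@95] asks=[-]
After op 3 [order #3] limit_sell(price=99, qty=8): fills=#2x#3:2@105; bids=[#1:2@95] asks=[#3:6@99]
After op 4 [order #4] limit_sell(price=95, qty=10): fills=#1x#4:2@95; bids=[-] asks=[#4:8@95 #3:6@99]
After op 5 cancel(order #3): fills=none; bids=[-] asks=[#4:8@95]
After op 6 [order #5] limit_buy(price=100, qty=4): fills=#5x#4:4@95; bids=[-] asks=[#4:4@95]
After op 7 [order #6] limit_sell(price=103, qty=4): fills=none; bids=[-] asks=[#4:4@95 #6:4@103]
After op 8 [order #7] limit_sell(price=95, qty=3): fills=none; bids=[-] asks=[#4:4@95 #7:3@95 #6:4@103]
After op 9 cancel(order #2): fills=none; bids=[-] asks=[#4:4@95 #7:3@95 #6:4@103]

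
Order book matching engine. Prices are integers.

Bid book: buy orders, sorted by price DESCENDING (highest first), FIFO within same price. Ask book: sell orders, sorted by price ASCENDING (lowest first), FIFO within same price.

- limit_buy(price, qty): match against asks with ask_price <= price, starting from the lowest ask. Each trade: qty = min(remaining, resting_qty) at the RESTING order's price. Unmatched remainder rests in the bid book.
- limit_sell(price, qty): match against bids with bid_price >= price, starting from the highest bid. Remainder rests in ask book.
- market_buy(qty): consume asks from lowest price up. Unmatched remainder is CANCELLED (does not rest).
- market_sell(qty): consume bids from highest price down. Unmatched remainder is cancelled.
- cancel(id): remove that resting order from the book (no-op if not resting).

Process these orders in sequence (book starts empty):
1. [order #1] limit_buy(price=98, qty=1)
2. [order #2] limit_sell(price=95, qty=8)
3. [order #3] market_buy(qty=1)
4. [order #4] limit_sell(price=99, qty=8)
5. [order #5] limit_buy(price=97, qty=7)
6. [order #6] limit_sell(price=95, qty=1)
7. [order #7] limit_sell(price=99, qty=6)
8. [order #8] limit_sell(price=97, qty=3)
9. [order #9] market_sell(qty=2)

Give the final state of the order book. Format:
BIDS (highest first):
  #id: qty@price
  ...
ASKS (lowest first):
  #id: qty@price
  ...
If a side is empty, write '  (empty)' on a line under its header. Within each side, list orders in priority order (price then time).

After op 1 [order #1] limit_buy(price=98, qty=1): fills=none; bids=[#1:1@98] asks=[-]
After op 2 [order #2] limit_sell(price=95, qty=8): fills=#1x#2:1@98; bids=[-] asks=[#2:7@95]
After op 3 [order #3] market_buy(qty=1): fills=#3x#2:1@95; bids=[-] asks=[#2:6@95]
After op 4 [order #4] limit_sell(price=99, qty=8): fills=none; bids=[-] asks=[#2:6@95 #4:8@99]
After op 5 [order #5] limit_buy(price=97, qty=7): fills=#5x#2:6@95; bids=[#5:1@97] asks=[#4:8@99]
After op 6 [order #6] limit_sell(price=95, qty=1): fills=#5x#6:1@97; bids=[-] asks=[#4:8@99]
After op 7 [order #7] limit_sell(price=99, qty=6): fills=none; bids=[-] asks=[#4:8@99 #7:6@99]
After op 8 [order #8] limit_sell(price=97, qty=3): fills=none; bids=[-] asks=[#8:3@97 #4:8@99 #7:6@99]
After op 9 [order #9] market_sell(qty=2): fills=none; bids=[-] asks=[#8:3@97 #4:8@99 #7:6@99]

Answer: BIDS (highest first):
  (empty)
ASKS (lowest first):
  #8: 3@97
  #4: 8@99
  #7: 6@99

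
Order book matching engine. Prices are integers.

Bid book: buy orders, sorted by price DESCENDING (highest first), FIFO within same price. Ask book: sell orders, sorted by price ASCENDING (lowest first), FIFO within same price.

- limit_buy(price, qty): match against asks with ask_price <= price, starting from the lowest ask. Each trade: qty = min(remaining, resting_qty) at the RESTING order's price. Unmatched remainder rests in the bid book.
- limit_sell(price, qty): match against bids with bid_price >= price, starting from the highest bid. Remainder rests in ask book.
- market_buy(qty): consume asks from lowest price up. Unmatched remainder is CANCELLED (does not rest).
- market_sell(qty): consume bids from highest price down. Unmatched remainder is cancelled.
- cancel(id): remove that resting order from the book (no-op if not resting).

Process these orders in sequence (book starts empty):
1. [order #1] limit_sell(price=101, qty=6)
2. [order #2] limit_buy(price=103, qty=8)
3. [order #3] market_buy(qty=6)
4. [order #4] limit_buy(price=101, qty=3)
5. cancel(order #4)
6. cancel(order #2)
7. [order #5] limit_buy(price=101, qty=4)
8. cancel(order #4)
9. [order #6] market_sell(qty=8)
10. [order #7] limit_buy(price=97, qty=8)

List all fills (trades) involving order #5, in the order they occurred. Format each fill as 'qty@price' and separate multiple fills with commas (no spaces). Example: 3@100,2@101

After op 1 [order #1] limit_sell(price=101, qty=6): fills=none; bids=[-] asks=[#1:6@101]
After op 2 [order #2] limit_buy(price=103, qty=8): fills=#2x#1:6@101; bids=[#2:2@103] asks=[-]
After op 3 [order #3] market_buy(qty=6): fills=none; bids=[#2:2@103] asks=[-]
After op 4 [order #4] limit_buy(price=101, qty=3): fills=none; bids=[#2:2@103 #4:3@101] asks=[-]
After op 5 cancel(order #4): fills=none; bids=[#2:2@103] asks=[-]
After op 6 cancel(order #2): fills=none; bids=[-] asks=[-]
After op 7 [order #5] limit_buy(price=101, qty=4): fills=none; bids=[#5:4@101] asks=[-]
After op 8 cancel(order #4): fills=none; bids=[#5:4@101] asks=[-]
After op 9 [order #6] market_sell(qty=8): fills=#5x#6:4@101; bids=[-] asks=[-]
After op 10 [order #7] limit_buy(price=97, qty=8): fills=none; bids=[#7:8@97] asks=[-]

Answer: 4@101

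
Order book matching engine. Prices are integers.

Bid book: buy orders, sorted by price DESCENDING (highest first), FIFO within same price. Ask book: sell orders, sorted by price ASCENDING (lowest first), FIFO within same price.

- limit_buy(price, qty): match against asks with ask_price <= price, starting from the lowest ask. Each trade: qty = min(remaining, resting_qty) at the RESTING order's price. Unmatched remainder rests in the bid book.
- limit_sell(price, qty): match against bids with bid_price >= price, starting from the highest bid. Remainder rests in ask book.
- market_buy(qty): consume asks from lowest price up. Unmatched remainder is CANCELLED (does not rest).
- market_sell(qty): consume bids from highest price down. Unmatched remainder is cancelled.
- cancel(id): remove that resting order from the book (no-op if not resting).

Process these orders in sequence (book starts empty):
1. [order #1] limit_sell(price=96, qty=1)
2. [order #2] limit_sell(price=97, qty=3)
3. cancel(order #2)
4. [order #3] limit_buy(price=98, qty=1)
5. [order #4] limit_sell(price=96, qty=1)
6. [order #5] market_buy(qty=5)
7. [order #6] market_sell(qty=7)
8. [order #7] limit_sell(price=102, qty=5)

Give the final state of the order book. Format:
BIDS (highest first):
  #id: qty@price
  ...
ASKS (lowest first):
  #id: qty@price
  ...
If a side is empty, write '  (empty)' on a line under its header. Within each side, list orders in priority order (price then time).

Answer: BIDS (highest first):
  (empty)
ASKS (lowest first):
  #7: 5@102

Derivation:
After op 1 [order #1] limit_sell(price=96, qty=1): fills=none; bids=[-] asks=[#1:1@96]
After op 2 [order #2] limit_sell(price=97, qty=3): fills=none; bids=[-] asks=[#1:1@96 #2:3@97]
After op 3 cancel(order #2): fills=none; bids=[-] asks=[#1:1@96]
After op 4 [order #3] limit_buy(price=98, qty=1): fills=#3x#1:1@96; bids=[-] asks=[-]
After op 5 [order #4] limit_sell(price=96, qty=1): fills=none; bids=[-] asks=[#4:1@96]
After op 6 [order #5] market_buy(qty=5): fills=#5x#4:1@96; bids=[-] asks=[-]
After op 7 [order #6] market_sell(qty=7): fills=none; bids=[-] asks=[-]
After op 8 [order #7] limit_sell(price=102, qty=5): fills=none; bids=[-] asks=[#7:5@102]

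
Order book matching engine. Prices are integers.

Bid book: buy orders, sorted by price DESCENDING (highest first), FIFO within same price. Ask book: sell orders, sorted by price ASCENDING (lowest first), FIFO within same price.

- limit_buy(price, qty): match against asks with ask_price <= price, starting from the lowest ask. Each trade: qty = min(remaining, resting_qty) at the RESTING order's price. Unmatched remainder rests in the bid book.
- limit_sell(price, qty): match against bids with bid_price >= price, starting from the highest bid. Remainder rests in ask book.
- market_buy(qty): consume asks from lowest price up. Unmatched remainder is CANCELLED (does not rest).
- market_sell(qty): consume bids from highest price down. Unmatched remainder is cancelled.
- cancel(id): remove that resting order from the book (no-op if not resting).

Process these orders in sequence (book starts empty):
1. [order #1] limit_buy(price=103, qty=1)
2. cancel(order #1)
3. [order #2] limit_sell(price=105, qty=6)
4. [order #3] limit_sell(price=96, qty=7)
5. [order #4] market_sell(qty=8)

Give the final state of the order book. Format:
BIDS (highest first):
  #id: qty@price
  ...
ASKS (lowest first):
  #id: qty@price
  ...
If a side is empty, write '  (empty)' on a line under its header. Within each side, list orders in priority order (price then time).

Answer: BIDS (highest first):
  (empty)
ASKS (lowest first):
  #3: 7@96
  #2: 6@105

Derivation:
After op 1 [order #1] limit_buy(price=103, qty=1): fills=none; bids=[#1:1@103] asks=[-]
After op 2 cancel(order #1): fills=none; bids=[-] asks=[-]
After op 3 [order #2] limit_sell(price=105, qty=6): fills=none; bids=[-] asks=[#2:6@105]
After op 4 [order #3] limit_sell(price=96, qty=7): fills=none; bids=[-] asks=[#3:7@96 #2:6@105]
After op 5 [order #4] market_sell(qty=8): fills=none; bids=[-] asks=[#3:7@96 #2:6@105]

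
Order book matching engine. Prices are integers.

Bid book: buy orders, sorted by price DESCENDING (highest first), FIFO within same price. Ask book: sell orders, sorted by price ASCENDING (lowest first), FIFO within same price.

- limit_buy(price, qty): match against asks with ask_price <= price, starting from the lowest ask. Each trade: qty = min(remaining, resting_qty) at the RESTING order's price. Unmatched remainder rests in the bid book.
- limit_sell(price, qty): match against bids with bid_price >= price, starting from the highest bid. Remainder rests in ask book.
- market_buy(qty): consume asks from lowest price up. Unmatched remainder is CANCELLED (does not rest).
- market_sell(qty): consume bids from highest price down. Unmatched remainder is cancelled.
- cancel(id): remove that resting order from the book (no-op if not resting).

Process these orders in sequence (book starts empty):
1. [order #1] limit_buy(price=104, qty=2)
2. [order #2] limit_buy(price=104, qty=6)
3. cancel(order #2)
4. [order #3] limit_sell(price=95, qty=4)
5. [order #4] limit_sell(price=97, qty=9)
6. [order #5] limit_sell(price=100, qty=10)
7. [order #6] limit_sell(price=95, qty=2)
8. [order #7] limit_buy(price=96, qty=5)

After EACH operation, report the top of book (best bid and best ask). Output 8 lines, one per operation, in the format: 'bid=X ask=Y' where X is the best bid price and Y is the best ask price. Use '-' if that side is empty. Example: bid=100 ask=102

Answer: bid=104 ask=-
bid=104 ask=-
bid=104 ask=-
bid=- ask=95
bid=- ask=95
bid=- ask=95
bid=- ask=95
bid=96 ask=97

Derivation:
After op 1 [order #1] limit_buy(price=104, qty=2): fills=none; bids=[#1:2@104] asks=[-]
After op 2 [order #2] limit_buy(price=104, qty=6): fills=none; bids=[#1:2@104 #2:6@104] asks=[-]
After op 3 cancel(order #2): fills=none; bids=[#1:2@104] asks=[-]
After op 4 [order #3] limit_sell(price=95, qty=4): fills=#1x#3:2@104; bids=[-] asks=[#3:2@95]
After op 5 [order #4] limit_sell(price=97, qty=9): fills=none; bids=[-] asks=[#3:2@95 #4:9@97]
After op 6 [order #5] limit_sell(price=100, qty=10): fills=none; bids=[-] asks=[#3:2@95 #4:9@97 #5:10@100]
After op 7 [order #6] limit_sell(price=95, qty=2): fills=none; bids=[-] asks=[#3:2@95 #6:2@95 #4:9@97 #5:10@100]
After op 8 [order #7] limit_buy(price=96, qty=5): fills=#7x#3:2@95 #7x#6:2@95; bids=[#7:1@96] asks=[#4:9@97 #5:10@100]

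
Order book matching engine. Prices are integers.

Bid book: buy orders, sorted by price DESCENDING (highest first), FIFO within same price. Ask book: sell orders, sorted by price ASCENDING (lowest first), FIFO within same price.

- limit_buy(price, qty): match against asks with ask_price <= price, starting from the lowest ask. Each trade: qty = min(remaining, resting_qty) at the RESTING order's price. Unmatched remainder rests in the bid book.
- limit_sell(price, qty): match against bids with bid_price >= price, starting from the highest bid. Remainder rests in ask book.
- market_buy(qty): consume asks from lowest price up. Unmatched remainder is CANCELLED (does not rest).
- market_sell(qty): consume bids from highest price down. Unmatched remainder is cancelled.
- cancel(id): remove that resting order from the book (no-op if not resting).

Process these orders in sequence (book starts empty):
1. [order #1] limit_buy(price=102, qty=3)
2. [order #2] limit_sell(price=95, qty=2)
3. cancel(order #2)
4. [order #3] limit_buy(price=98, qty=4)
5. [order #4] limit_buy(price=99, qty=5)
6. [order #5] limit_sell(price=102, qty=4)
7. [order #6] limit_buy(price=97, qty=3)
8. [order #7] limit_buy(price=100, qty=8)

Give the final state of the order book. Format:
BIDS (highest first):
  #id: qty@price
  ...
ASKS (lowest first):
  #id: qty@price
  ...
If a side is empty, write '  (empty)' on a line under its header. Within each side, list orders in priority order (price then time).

After op 1 [order #1] limit_buy(price=102, qty=3): fills=none; bids=[#1:3@102] asks=[-]
After op 2 [order #2] limit_sell(price=95, qty=2): fills=#1x#2:2@102; bids=[#1:1@102] asks=[-]
After op 3 cancel(order #2): fills=none; bids=[#1:1@102] asks=[-]
After op 4 [order #3] limit_buy(price=98, qty=4): fills=none; bids=[#1:1@102 #3:4@98] asks=[-]
After op 5 [order #4] limit_buy(price=99, qty=5): fills=none; bids=[#1:1@102 #4:5@99 #3:4@98] asks=[-]
After op 6 [order #5] limit_sell(price=102, qty=4): fills=#1x#5:1@102; bids=[#4:5@99 #3:4@98] asks=[#5:3@102]
After op 7 [order #6] limit_buy(price=97, qty=3): fills=none; bids=[#4:5@99 #3:4@98 #6:3@97] asks=[#5:3@102]
After op 8 [order #7] limit_buy(price=100, qty=8): fills=none; bids=[#7:8@100 #4:5@99 #3:4@98 #6:3@97] asks=[#5:3@102]

Answer: BIDS (highest first):
  #7: 8@100
  #4: 5@99
  #3: 4@98
  #6: 3@97
ASKS (lowest first):
  #5: 3@102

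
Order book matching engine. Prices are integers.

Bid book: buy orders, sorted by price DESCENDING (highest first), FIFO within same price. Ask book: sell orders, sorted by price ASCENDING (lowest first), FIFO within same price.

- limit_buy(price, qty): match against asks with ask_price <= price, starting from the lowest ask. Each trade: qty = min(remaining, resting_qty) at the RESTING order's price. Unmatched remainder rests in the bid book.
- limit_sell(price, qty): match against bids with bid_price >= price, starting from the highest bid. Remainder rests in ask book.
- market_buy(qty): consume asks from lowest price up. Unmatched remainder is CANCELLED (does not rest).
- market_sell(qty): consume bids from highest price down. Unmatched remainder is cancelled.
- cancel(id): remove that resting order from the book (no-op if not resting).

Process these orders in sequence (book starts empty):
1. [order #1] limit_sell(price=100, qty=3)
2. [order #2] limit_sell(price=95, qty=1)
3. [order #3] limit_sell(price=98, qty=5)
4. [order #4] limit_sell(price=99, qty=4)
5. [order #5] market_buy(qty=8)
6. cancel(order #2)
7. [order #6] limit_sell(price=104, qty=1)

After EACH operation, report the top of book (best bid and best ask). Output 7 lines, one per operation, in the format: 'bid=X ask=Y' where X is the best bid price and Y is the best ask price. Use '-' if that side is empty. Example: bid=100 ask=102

Answer: bid=- ask=100
bid=- ask=95
bid=- ask=95
bid=- ask=95
bid=- ask=99
bid=- ask=99
bid=- ask=99

Derivation:
After op 1 [order #1] limit_sell(price=100, qty=3): fills=none; bids=[-] asks=[#1:3@100]
After op 2 [order #2] limit_sell(price=95, qty=1): fills=none; bids=[-] asks=[#2:1@95 #1:3@100]
After op 3 [order #3] limit_sell(price=98, qty=5): fills=none; bids=[-] asks=[#2:1@95 #3:5@98 #1:3@100]
After op 4 [order #4] limit_sell(price=99, qty=4): fills=none; bids=[-] asks=[#2:1@95 #3:5@98 #4:4@99 #1:3@100]
After op 5 [order #5] market_buy(qty=8): fills=#5x#2:1@95 #5x#3:5@98 #5x#4:2@99; bids=[-] asks=[#4:2@99 #1:3@100]
After op 6 cancel(order #2): fills=none; bids=[-] asks=[#4:2@99 #1:3@100]
After op 7 [order #6] limit_sell(price=104, qty=1): fills=none; bids=[-] asks=[#4:2@99 #1:3@100 #6:1@104]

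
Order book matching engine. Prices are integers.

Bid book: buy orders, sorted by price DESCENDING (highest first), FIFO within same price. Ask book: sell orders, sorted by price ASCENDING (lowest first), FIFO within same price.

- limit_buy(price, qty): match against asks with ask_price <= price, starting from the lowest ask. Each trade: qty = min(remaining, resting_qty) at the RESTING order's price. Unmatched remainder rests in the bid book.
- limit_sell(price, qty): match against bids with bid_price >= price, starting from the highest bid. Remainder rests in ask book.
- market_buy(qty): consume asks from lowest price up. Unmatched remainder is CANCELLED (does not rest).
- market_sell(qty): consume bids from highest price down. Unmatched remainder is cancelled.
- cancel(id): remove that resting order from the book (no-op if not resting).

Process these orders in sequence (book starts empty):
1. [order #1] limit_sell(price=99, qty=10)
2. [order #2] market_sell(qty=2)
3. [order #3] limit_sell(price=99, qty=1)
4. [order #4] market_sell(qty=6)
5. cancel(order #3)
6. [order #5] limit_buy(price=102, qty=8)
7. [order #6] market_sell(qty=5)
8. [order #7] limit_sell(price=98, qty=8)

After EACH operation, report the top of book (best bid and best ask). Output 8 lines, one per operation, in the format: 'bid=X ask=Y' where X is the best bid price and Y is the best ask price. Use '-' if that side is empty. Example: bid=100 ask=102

After op 1 [order #1] limit_sell(price=99, qty=10): fills=none; bids=[-] asks=[#1:10@99]
After op 2 [order #2] market_sell(qty=2): fills=none; bids=[-] asks=[#1:10@99]
After op 3 [order #3] limit_sell(price=99, qty=1): fills=none; bids=[-] asks=[#1:10@99 #3:1@99]
After op 4 [order #4] market_sell(qty=6): fills=none; bids=[-] asks=[#1:10@99 #3:1@99]
After op 5 cancel(order #3): fills=none; bids=[-] asks=[#1:10@99]
After op 6 [order #5] limit_buy(price=102, qty=8): fills=#5x#1:8@99; bids=[-] asks=[#1:2@99]
After op 7 [order #6] market_sell(qty=5): fills=none; bids=[-] asks=[#1:2@99]
After op 8 [order #7] limit_sell(price=98, qty=8): fills=none; bids=[-] asks=[#7:8@98 #1:2@99]

Answer: bid=- ask=99
bid=- ask=99
bid=- ask=99
bid=- ask=99
bid=- ask=99
bid=- ask=99
bid=- ask=99
bid=- ask=98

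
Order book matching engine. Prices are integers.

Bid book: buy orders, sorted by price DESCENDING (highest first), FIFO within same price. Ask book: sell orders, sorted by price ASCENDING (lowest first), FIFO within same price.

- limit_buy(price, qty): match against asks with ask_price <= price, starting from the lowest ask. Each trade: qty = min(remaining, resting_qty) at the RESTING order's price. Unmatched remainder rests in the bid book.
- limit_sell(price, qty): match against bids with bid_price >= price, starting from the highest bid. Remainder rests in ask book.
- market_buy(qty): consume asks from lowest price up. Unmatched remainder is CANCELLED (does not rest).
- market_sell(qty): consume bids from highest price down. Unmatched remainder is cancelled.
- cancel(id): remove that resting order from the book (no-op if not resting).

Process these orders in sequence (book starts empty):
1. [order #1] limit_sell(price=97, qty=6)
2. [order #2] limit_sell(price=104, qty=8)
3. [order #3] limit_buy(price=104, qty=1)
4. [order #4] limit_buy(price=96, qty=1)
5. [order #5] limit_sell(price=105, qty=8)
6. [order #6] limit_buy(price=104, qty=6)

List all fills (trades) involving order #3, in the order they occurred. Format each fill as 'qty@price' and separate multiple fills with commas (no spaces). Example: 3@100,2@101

Answer: 1@97

Derivation:
After op 1 [order #1] limit_sell(price=97, qty=6): fills=none; bids=[-] asks=[#1:6@97]
After op 2 [order #2] limit_sell(price=104, qty=8): fills=none; bids=[-] asks=[#1:6@97 #2:8@104]
After op 3 [order #3] limit_buy(price=104, qty=1): fills=#3x#1:1@97; bids=[-] asks=[#1:5@97 #2:8@104]
After op 4 [order #4] limit_buy(price=96, qty=1): fills=none; bids=[#4:1@96] asks=[#1:5@97 #2:8@104]
After op 5 [order #5] limit_sell(price=105, qty=8): fills=none; bids=[#4:1@96] asks=[#1:5@97 #2:8@104 #5:8@105]
After op 6 [order #6] limit_buy(price=104, qty=6): fills=#6x#1:5@97 #6x#2:1@104; bids=[#4:1@96] asks=[#2:7@104 #5:8@105]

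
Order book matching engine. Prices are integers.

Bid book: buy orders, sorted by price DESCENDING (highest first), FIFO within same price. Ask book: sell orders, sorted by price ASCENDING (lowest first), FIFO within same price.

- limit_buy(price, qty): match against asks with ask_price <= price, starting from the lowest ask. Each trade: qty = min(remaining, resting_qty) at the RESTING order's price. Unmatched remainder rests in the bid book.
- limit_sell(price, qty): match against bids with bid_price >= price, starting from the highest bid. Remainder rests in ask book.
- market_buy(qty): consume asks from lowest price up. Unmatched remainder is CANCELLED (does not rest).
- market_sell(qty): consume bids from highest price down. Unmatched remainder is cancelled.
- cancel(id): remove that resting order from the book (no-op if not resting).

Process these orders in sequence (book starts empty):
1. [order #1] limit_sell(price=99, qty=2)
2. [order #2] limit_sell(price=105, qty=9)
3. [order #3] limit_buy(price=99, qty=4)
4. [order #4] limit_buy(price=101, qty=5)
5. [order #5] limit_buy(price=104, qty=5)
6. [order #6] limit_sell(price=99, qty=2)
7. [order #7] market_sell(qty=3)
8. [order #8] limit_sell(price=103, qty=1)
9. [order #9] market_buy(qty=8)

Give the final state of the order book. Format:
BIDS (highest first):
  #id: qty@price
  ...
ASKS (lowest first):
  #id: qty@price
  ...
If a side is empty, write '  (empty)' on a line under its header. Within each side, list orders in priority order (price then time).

After op 1 [order #1] limit_sell(price=99, qty=2): fills=none; bids=[-] asks=[#1:2@99]
After op 2 [order #2] limit_sell(price=105, qty=9): fills=none; bids=[-] asks=[#1:2@99 #2:9@105]
After op 3 [order #3] limit_buy(price=99, qty=4): fills=#3x#1:2@99; bids=[#3:2@99] asks=[#2:9@105]
After op 4 [order #4] limit_buy(price=101, qty=5): fills=none; bids=[#4:5@101 #3:2@99] asks=[#2:9@105]
After op 5 [order #5] limit_buy(price=104, qty=5): fills=none; bids=[#5:5@104 #4:5@101 #3:2@99] asks=[#2:9@105]
After op 6 [order #6] limit_sell(price=99, qty=2): fills=#5x#6:2@104; bids=[#5:3@104 #4:5@101 #3:2@99] asks=[#2:9@105]
After op 7 [order #7] market_sell(qty=3): fills=#5x#7:3@104; bids=[#4:5@101 #3:2@99] asks=[#2:9@105]
After op 8 [order #8] limit_sell(price=103, qty=1): fills=none; bids=[#4:5@101 #3:2@99] asks=[#8:1@103 #2:9@105]
After op 9 [order #9] market_buy(qty=8): fills=#9x#8:1@103 #9x#2:7@105; bids=[#4:5@101 #3:2@99] asks=[#2:2@105]

Answer: BIDS (highest first):
  #4: 5@101
  #3: 2@99
ASKS (lowest first):
  #2: 2@105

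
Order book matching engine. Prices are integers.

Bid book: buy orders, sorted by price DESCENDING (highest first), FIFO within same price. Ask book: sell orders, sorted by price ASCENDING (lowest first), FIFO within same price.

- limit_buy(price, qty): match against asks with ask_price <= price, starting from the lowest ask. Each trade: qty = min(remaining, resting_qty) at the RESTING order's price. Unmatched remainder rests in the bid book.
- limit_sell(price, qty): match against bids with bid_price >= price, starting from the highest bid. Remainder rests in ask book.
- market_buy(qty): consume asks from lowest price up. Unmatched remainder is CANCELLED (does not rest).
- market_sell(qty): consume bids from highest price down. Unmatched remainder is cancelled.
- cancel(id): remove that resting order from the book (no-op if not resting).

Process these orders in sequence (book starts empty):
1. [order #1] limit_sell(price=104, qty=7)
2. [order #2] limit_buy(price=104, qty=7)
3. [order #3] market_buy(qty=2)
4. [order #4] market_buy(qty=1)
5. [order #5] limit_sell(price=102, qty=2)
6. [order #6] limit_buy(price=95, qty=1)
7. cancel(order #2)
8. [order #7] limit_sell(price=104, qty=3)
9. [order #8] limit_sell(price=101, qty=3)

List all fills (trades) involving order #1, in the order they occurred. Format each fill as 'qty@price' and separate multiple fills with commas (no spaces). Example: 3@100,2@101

Answer: 7@104

Derivation:
After op 1 [order #1] limit_sell(price=104, qty=7): fills=none; bids=[-] asks=[#1:7@104]
After op 2 [order #2] limit_buy(price=104, qty=7): fills=#2x#1:7@104; bids=[-] asks=[-]
After op 3 [order #3] market_buy(qty=2): fills=none; bids=[-] asks=[-]
After op 4 [order #4] market_buy(qty=1): fills=none; bids=[-] asks=[-]
After op 5 [order #5] limit_sell(price=102, qty=2): fills=none; bids=[-] asks=[#5:2@102]
After op 6 [order #6] limit_buy(price=95, qty=1): fills=none; bids=[#6:1@95] asks=[#5:2@102]
After op 7 cancel(order #2): fills=none; bids=[#6:1@95] asks=[#5:2@102]
After op 8 [order #7] limit_sell(price=104, qty=3): fills=none; bids=[#6:1@95] asks=[#5:2@102 #7:3@104]
After op 9 [order #8] limit_sell(price=101, qty=3): fills=none; bids=[#6:1@95] asks=[#8:3@101 #5:2@102 #7:3@104]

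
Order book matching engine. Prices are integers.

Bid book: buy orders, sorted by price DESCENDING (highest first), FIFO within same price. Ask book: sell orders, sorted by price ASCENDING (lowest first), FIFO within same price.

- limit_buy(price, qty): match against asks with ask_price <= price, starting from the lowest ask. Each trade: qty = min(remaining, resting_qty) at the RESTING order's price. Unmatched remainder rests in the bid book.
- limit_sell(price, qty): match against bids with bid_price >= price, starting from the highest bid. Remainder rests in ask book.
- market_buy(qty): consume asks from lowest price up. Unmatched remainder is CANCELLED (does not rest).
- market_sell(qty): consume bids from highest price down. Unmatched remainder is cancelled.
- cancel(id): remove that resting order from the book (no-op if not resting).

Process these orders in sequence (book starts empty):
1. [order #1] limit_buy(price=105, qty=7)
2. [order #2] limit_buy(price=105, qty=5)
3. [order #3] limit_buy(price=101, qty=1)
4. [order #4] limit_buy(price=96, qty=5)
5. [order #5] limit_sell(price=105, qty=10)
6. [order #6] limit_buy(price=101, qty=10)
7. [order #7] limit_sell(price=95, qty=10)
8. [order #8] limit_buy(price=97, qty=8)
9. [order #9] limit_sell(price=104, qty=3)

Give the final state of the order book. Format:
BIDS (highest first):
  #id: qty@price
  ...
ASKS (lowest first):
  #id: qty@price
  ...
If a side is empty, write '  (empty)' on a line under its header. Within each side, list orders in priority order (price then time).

After op 1 [order #1] limit_buy(price=105, qty=7): fills=none; bids=[#1:7@105] asks=[-]
After op 2 [order #2] limit_buy(price=105, qty=5): fills=none; bids=[#1:7@105 #2:5@105] asks=[-]
After op 3 [order #3] limit_buy(price=101, qty=1): fills=none; bids=[#1:7@105 #2:5@105 #3:1@101] asks=[-]
After op 4 [order #4] limit_buy(price=96, qty=5): fills=none; bids=[#1:7@105 #2:5@105 #3:1@101 #4:5@96] asks=[-]
After op 5 [order #5] limit_sell(price=105, qty=10): fills=#1x#5:7@105 #2x#5:3@105; bids=[#2:2@105 #3:1@101 #4:5@96] asks=[-]
After op 6 [order #6] limit_buy(price=101, qty=10): fills=none; bids=[#2:2@105 #3:1@101 #6:10@101 #4:5@96] asks=[-]
After op 7 [order #7] limit_sell(price=95, qty=10): fills=#2x#7:2@105 #3x#7:1@101 #6x#7:7@101; bids=[#6:3@101 #4:5@96] asks=[-]
After op 8 [order #8] limit_buy(price=97, qty=8): fills=none; bids=[#6:3@101 #8:8@97 #4:5@96] asks=[-]
After op 9 [order #9] limit_sell(price=104, qty=3): fills=none; bids=[#6:3@101 #8:8@97 #4:5@96] asks=[#9:3@104]

Answer: BIDS (highest first):
  #6: 3@101
  #8: 8@97
  #4: 5@96
ASKS (lowest first):
  #9: 3@104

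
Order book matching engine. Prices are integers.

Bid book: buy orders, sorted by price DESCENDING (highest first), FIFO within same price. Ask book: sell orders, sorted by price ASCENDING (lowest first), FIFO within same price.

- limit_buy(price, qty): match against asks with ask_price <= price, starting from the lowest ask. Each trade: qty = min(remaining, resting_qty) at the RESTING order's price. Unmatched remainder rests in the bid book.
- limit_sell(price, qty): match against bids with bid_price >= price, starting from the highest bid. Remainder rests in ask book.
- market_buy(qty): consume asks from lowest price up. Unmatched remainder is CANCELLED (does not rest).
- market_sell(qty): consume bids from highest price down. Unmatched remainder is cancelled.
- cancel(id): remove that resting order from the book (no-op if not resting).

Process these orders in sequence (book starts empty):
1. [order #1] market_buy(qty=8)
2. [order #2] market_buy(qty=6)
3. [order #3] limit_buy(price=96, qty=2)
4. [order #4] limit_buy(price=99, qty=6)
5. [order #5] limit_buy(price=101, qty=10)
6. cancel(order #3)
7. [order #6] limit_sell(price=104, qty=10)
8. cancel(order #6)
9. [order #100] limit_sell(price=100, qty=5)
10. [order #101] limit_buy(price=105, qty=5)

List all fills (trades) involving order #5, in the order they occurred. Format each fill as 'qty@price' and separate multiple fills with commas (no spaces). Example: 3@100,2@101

After op 1 [order #1] market_buy(qty=8): fills=none; bids=[-] asks=[-]
After op 2 [order #2] market_buy(qty=6): fills=none; bids=[-] asks=[-]
After op 3 [order #3] limit_buy(price=96, qty=2): fills=none; bids=[#3:2@96] asks=[-]
After op 4 [order #4] limit_buy(price=99, qty=6): fills=none; bids=[#4:6@99 #3:2@96] asks=[-]
After op 5 [order #5] limit_buy(price=101, qty=10): fills=none; bids=[#5:10@101 #4:6@99 #3:2@96] asks=[-]
After op 6 cancel(order #3): fills=none; bids=[#5:10@101 #4:6@99] asks=[-]
After op 7 [order #6] limit_sell(price=104, qty=10): fills=none; bids=[#5:10@101 #4:6@99] asks=[#6:10@104]
After op 8 cancel(order #6): fills=none; bids=[#5:10@101 #4:6@99] asks=[-]
After op 9 [order #100] limit_sell(price=100, qty=5): fills=#5x#100:5@101; bids=[#5:5@101 #4:6@99] asks=[-]
After op 10 [order #101] limit_buy(price=105, qty=5): fills=none; bids=[#101:5@105 #5:5@101 #4:6@99] asks=[-]

Answer: 5@101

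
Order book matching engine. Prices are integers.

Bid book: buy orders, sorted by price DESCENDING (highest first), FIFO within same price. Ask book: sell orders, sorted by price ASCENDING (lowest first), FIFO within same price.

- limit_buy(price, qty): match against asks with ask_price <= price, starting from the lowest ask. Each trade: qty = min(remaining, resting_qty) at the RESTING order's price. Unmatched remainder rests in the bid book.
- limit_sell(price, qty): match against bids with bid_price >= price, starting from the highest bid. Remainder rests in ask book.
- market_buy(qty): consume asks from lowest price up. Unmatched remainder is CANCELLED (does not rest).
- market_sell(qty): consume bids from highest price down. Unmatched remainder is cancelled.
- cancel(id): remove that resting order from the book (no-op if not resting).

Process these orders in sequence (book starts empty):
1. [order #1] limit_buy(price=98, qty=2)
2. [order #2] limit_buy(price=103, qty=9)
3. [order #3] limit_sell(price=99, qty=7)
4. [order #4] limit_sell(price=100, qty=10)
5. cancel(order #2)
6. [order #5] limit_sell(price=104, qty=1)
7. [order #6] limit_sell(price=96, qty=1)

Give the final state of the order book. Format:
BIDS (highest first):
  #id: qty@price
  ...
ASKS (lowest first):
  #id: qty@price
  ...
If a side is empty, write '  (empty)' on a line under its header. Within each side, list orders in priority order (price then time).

Answer: BIDS (highest first):
  #1: 1@98
ASKS (lowest first):
  #4: 8@100
  #5: 1@104

Derivation:
After op 1 [order #1] limit_buy(price=98, qty=2): fills=none; bids=[#1:2@98] asks=[-]
After op 2 [order #2] limit_buy(price=103, qty=9): fills=none; bids=[#2:9@103 #1:2@98] asks=[-]
After op 3 [order #3] limit_sell(price=99, qty=7): fills=#2x#3:7@103; bids=[#2:2@103 #1:2@98] asks=[-]
After op 4 [order #4] limit_sell(price=100, qty=10): fills=#2x#4:2@103; bids=[#1:2@98] asks=[#4:8@100]
After op 5 cancel(order #2): fills=none; bids=[#1:2@98] asks=[#4:8@100]
After op 6 [order #5] limit_sell(price=104, qty=1): fills=none; bids=[#1:2@98] asks=[#4:8@100 #5:1@104]
After op 7 [order #6] limit_sell(price=96, qty=1): fills=#1x#6:1@98; bids=[#1:1@98] asks=[#4:8@100 #5:1@104]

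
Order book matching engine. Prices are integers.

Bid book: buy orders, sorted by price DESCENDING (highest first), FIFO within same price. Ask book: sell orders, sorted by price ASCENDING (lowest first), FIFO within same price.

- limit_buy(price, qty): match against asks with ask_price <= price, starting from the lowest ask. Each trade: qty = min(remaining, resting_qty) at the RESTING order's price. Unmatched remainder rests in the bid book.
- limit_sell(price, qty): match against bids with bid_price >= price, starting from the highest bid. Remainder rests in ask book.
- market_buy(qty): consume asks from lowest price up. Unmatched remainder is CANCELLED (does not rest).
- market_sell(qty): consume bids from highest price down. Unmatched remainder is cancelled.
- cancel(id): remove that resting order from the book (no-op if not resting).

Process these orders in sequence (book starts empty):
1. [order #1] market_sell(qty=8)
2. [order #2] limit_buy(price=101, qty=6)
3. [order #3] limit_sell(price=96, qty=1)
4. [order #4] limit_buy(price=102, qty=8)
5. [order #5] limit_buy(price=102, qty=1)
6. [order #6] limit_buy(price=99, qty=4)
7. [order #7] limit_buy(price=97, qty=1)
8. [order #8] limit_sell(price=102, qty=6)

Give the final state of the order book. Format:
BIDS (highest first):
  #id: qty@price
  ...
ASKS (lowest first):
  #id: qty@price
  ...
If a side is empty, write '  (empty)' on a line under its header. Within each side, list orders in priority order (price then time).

Answer: BIDS (highest first):
  #4: 2@102
  #5: 1@102
  #2: 5@101
  #6: 4@99
  #7: 1@97
ASKS (lowest first):
  (empty)

Derivation:
After op 1 [order #1] market_sell(qty=8): fills=none; bids=[-] asks=[-]
After op 2 [order #2] limit_buy(price=101, qty=6): fills=none; bids=[#2:6@101] asks=[-]
After op 3 [order #3] limit_sell(price=96, qty=1): fills=#2x#3:1@101; bids=[#2:5@101] asks=[-]
After op 4 [order #4] limit_buy(price=102, qty=8): fills=none; bids=[#4:8@102 #2:5@101] asks=[-]
After op 5 [order #5] limit_buy(price=102, qty=1): fills=none; bids=[#4:8@102 #5:1@102 #2:5@101] asks=[-]
After op 6 [order #6] limit_buy(price=99, qty=4): fills=none; bids=[#4:8@102 #5:1@102 #2:5@101 #6:4@99] asks=[-]
After op 7 [order #7] limit_buy(price=97, qty=1): fills=none; bids=[#4:8@102 #5:1@102 #2:5@101 #6:4@99 #7:1@97] asks=[-]
After op 8 [order #8] limit_sell(price=102, qty=6): fills=#4x#8:6@102; bids=[#4:2@102 #5:1@102 #2:5@101 #6:4@99 #7:1@97] asks=[-]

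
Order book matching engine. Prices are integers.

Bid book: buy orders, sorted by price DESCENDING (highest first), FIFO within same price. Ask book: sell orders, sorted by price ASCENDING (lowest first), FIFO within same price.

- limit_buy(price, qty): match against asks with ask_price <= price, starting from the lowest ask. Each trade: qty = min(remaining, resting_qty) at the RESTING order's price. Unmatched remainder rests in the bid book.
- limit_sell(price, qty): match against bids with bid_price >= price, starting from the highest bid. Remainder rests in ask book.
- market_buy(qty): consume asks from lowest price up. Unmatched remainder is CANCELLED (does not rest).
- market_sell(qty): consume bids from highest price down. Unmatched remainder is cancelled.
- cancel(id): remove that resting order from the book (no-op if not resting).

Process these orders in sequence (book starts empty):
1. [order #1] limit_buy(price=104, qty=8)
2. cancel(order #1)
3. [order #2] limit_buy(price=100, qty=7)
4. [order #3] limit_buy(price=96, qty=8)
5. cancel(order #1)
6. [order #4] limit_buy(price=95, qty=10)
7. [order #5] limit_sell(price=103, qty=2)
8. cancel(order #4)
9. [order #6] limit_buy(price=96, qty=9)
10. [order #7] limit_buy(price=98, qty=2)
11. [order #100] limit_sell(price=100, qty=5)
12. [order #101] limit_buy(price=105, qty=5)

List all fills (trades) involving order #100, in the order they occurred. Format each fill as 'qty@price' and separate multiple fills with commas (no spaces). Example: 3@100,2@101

After op 1 [order #1] limit_buy(price=104, qty=8): fills=none; bids=[#1:8@104] asks=[-]
After op 2 cancel(order #1): fills=none; bids=[-] asks=[-]
After op 3 [order #2] limit_buy(price=100, qty=7): fills=none; bids=[#2:7@100] asks=[-]
After op 4 [order #3] limit_buy(price=96, qty=8): fills=none; bids=[#2:7@100 #3:8@96] asks=[-]
After op 5 cancel(order #1): fills=none; bids=[#2:7@100 #3:8@96] asks=[-]
After op 6 [order #4] limit_buy(price=95, qty=10): fills=none; bids=[#2:7@100 #3:8@96 #4:10@95] asks=[-]
After op 7 [order #5] limit_sell(price=103, qty=2): fills=none; bids=[#2:7@100 #3:8@96 #4:10@95] asks=[#5:2@103]
After op 8 cancel(order #4): fills=none; bids=[#2:7@100 #3:8@96] asks=[#5:2@103]
After op 9 [order #6] limit_buy(price=96, qty=9): fills=none; bids=[#2:7@100 #3:8@96 #6:9@96] asks=[#5:2@103]
After op 10 [order #7] limit_buy(price=98, qty=2): fills=none; bids=[#2:7@100 #7:2@98 #3:8@96 #6:9@96] asks=[#5:2@103]
After op 11 [order #100] limit_sell(price=100, qty=5): fills=#2x#100:5@100; bids=[#2:2@100 #7:2@98 #3:8@96 #6:9@96] asks=[#5:2@103]
After op 12 [order #101] limit_buy(price=105, qty=5): fills=#101x#5:2@103; bids=[#101:3@105 #2:2@100 #7:2@98 #3:8@96 #6:9@96] asks=[-]

Answer: 5@100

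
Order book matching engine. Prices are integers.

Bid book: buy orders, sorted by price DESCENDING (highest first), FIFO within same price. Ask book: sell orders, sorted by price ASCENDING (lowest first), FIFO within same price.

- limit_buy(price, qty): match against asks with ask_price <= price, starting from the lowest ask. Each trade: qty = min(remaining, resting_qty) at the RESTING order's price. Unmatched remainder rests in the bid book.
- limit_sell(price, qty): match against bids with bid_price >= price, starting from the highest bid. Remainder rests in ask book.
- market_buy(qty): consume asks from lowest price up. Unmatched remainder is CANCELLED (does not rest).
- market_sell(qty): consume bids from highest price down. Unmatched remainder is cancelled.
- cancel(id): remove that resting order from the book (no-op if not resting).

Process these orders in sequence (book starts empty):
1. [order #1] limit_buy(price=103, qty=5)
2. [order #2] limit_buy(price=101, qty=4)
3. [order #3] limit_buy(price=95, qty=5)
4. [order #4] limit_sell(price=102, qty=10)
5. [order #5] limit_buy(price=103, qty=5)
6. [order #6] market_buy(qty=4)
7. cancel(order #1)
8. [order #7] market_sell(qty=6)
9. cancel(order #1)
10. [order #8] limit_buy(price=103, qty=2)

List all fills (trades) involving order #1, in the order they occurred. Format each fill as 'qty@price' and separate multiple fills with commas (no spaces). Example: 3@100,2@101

After op 1 [order #1] limit_buy(price=103, qty=5): fills=none; bids=[#1:5@103] asks=[-]
After op 2 [order #2] limit_buy(price=101, qty=4): fills=none; bids=[#1:5@103 #2:4@101] asks=[-]
After op 3 [order #3] limit_buy(price=95, qty=5): fills=none; bids=[#1:5@103 #2:4@101 #3:5@95] asks=[-]
After op 4 [order #4] limit_sell(price=102, qty=10): fills=#1x#4:5@103; bids=[#2:4@101 #3:5@95] asks=[#4:5@102]
After op 5 [order #5] limit_buy(price=103, qty=5): fills=#5x#4:5@102; bids=[#2:4@101 #3:5@95] asks=[-]
After op 6 [order #6] market_buy(qty=4): fills=none; bids=[#2:4@101 #3:5@95] asks=[-]
After op 7 cancel(order #1): fills=none; bids=[#2:4@101 #3:5@95] asks=[-]
After op 8 [order #7] market_sell(qty=6): fills=#2x#7:4@101 #3x#7:2@95; bids=[#3:3@95] asks=[-]
After op 9 cancel(order #1): fills=none; bids=[#3:3@95] asks=[-]
After op 10 [order #8] limit_buy(price=103, qty=2): fills=none; bids=[#8:2@103 #3:3@95] asks=[-]

Answer: 5@103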